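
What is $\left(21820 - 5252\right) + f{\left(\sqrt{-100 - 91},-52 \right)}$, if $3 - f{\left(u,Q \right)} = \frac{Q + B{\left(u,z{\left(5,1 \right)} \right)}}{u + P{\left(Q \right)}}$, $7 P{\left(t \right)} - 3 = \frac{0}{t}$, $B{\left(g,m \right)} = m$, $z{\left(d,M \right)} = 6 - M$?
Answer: $\frac{155238115}{9368} - \frac{2303 i \sqrt{191}}{9368} \approx 16571.0 - 3.3975 i$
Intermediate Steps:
$P{\left(t \right)} = \frac{3}{7}$ ($P{\left(t \right)} = \frac{3}{7} + \frac{0 \frac{1}{t}}{7} = \frac{3}{7} + \frac{1}{7} \cdot 0 = \frac{3}{7} + 0 = \frac{3}{7}$)
$f{\left(u,Q \right)} = 3 - \frac{5 + Q}{\frac{3}{7} + u}$ ($f{\left(u,Q \right)} = 3 - \frac{Q + \left(6 - 1\right)}{u + \frac{3}{7}} = 3 - \frac{Q + \left(6 - 1\right)}{\frac{3}{7} + u} = 3 - \frac{Q + 5}{\frac{3}{7} + u} = 3 - \frac{5 + Q}{\frac{3}{7} + u}$)
$\left(21820 - 5252\right) + f{\left(\sqrt{-100 - 91},-52 \right)} = \left(21820 - 5252\right) + \frac{-26 - -364 + 21 \sqrt{-100 - 91}}{3 + 7 \sqrt{-100 - 91}} = 16568 + \frac{-26 + 364 + 21 \sqrt{-191}}{3 + 7 \sqrt{-191}} = 16568 + \frac{-26 + 364 + 21 i \sqrt{191}}{3 + 7 i \sqrt{191}} = 16568 + \frac{338 + 21 i \sqrt{191}}{3 + 7 i \sqrt{191}}$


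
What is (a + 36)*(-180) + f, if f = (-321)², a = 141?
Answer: 71181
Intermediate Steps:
f = 103041
(a + 36)*(-180) + f = (141 + 36)*(-180) + 103041 = 177*(-180) + 103041 = -31860 + 103041 = 71181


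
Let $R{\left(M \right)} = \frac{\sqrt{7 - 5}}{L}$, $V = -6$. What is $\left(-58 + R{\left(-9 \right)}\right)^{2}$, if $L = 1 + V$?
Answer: $\frac{\left(290 + \sqrt{2}\right)^{2}}{25} \approx 3396.9$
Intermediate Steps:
$L = -5$ ($L = 1 - 6 = -5$)
$R{\left(M \right)} = - \frac{\sqrt{2}}{5}$ ($R{\left(M \right)} = \frac{\sqrt{7 - 5}}{-5} = \sqrt{2} \left(- \frac{1}{5}\right) = - \frac{\sqrt{2}}{5}$)
$\left(-58 + R{\left(-9 \right)}\right)^{2} = \left(-58 - \frac{\sqrt{2}}{5}\right)^{2}$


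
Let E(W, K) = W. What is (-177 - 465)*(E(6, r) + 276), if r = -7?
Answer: -181044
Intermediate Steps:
(-177 - 465)*(E(6, r) + 276) = (-177 - 465)*(6 + 276) = -642*282 = -181044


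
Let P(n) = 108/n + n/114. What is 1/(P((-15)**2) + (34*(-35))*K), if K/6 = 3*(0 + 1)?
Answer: -950/20346669 ≈ -4.6691e-5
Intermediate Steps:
K = 18 (K = 6*(3*(0 + 1)) = 6*(3*1) = 6*3 = 18)
P(n) = 108/n + n/114 (P(n) = 108/n + n*(1/114) = 108/n + n/114)
1/(P((-15)**2) + (34*(-35))*K) = 1/((108/((-15)**2) + (1/114)*(-15)**2) + (34*(-35))*18) = 1/((108/225 + (1/114)*225) - 1190*18) = 1/((108*(1/225) + 75/38) - 21420) = 1/((12/25 + 75/38) - 21420) = 1/(2331/950 - 21420) = 1/(-20346669/950) = -950/20346669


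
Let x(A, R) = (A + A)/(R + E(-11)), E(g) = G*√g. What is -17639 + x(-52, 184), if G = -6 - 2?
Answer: -9525359/540 - 13*I*√11/540 ≈ -17640.0 - 0.079845*I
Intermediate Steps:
G = -8
E(g) = -8*√g
x(A, R) = 2*A/(R - 8*I*√11) (x(A, R) = (A + A)/(R - 8*I*√11) = (2*A)/(R - 8*I*√11) = 2*A/(R - 8*I*√11))
-17639 + x(-52, 184) = -17639 + 2*(-52)/(184 - 8*I*√11) = -17639 - 104/(184 - 8*I*√11)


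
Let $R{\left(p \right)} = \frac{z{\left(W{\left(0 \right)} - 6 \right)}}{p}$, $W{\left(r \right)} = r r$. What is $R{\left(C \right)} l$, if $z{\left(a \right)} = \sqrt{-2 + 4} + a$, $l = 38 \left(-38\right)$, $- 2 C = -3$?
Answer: $5776 - \frac{2888 \sqrt{2}}{3} \approx 4414.6$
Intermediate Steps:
$C = \frac{3}{2}$ ($C = \left(- \frac{1}{2}\right) \left(-3\right) = \frac{3}{2} \approx 1.5$)
$W{\left(r \right)} = r^{2}$
$l = -1444$
$z{\left(a \right)} = a + \sqrt{2}$ ($z{\left(a \right)} = \sqrt{2} + a = a + \sqrt{2}$)
$R{\left(p \right)} = \frac{-6 + \sqrt{2}}{p}$ ($R{\left(p \right)} = \frac{\left(0^{2} - 6\right) + \sqrt{2}}{p} = \frac{\left(0 - 6\right) + \sqrt{2}}{p} = \frac{-6 + \sqrt{2}}{p}$)
$R{\left(C \right)} l = \frac{-6 + \sqrt{2}}{\frac{3}{2}} \left(-1444\right) = \frac{2 \left(-6 + \sqrt{2}\right)}{3} \left(-1444\right) = \left(-4 + \frac{2 \sqrt{2}}{3}\right) \left(-1444\right) = 5776 - \frac{2888 \sqrt{2}}{3}$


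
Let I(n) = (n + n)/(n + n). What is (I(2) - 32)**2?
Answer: 961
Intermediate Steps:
I(n) = 1 (I(n) = (2*n)/((2*n)) = (2*n)*(1/(2*n)) = 1)
(I(2) - 32)**2 = (1 - 32)**2 = (-31)**2 = 961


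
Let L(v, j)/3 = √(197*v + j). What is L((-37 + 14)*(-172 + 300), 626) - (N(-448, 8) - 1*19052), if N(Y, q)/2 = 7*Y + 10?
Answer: 25304 + 3*I*√579342 ≈ 25304.0 + 2283.4*I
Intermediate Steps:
N(Y, q) = 20 + 14*Y (N(Y, q) = 2*(7*Y + 10) = 2*(10 + 7*Y) = 20 + 14*Y)
L(v, j) = 3*√(j + 197*v) (L(v, j) = 3*√(197*v + j) = 3*√(j + 197*v))
L((-37 + 14)*(-172 + 300), 626) - (N(-448, 8) - 1*19052) = 3*√(626 + 197*((-37 + 14)*(-172 + 300))) - ((20 + 14*(-448)) - 1*19052) = 3*√(626 + 197*(-23*128)) - ((20 - 6272) - 19052) = 3*√(626 + 197*(-2944)) - (-6252 - 19052) = 3*√(626 - 579968) - 1*(-25304) = 3*√(-579342) + 25304 = 3*(I*√579342) + 25304 = 3*I*√579342 + 25304 = 25304 + 3*I*√579342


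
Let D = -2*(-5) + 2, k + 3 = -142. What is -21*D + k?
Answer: -397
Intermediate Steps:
k = -145 (k = -3 - 142 = -145)
D = 12 (D = 10 + 2 = 12)
-21*D + k = -21*12 - 145 = -252 - 145 = -397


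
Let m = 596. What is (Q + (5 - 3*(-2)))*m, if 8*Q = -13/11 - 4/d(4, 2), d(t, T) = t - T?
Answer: 139017/22 ≈ 6319.0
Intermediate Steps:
Q = -35/88 (Q = (-13/11 - 4/(4 - 1*2))/8 = (-13*1/11 - 4/(4 - 2))/8 = (-13/11 - 4/2)/8 = (-13/11 - 4*½)/8 = (-13/11 - 2)/8 = (⅛)*(-35/11) = -35/88 ≈ -0.39773)
(Q + (5 - 3*(-2)))*m = (-35/88 + (5 - 3*(-2)))*596 = (-35/88 + (5 + 6))*596 = (-35/88 + 11)*596 = (933/88)*596 = 139017/22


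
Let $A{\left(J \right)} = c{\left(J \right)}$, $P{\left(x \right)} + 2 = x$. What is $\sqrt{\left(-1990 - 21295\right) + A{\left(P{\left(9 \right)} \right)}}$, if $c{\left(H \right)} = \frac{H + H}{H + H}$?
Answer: $2 i \sqrt{5821} \approx 152.59 i$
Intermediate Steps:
$P{\left(x \right)} = -2 + x$
$c{\left(H \right)} = 1$ ($c{\left(H \right)} = \frac{2 H}{2 H} = 2 H \frac{1}{2 H} = 1$)
$A{\left(J \right)} = 1$
$\sqrt{\left(-1990 - 21295\right) + A{\left(P{\left(9 \right)} \right)}} = \sqrt{\left(-1990 - 21295\right) + 1} = \sqrt{-23285 + 1} = \sqrt{-23284} = 2 i \sqrt{5821}$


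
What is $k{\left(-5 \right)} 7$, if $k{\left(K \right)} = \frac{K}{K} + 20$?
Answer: $147$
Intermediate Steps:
$k{\left(K \right)} = 21$ ($k{\left(K \right)} = 1 + 20 = 21$)
$k{\left(-5 \right)} 7 = 21 \cdot 7 = 147$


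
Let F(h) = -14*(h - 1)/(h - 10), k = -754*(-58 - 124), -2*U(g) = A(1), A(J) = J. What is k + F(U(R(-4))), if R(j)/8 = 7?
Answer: 137226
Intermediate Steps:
R(j) = 56 (R(j) = 8*7 = 56)
U(g) = -½ (U(g) = -½*1 = -½)
k = 137228 (k = -754*(-182) = 137228)
F(h) = -14*(-1 + h)/(-10 + h)
k + F(U(R(-4))) = 137228 + 14*(1 - 1*(-½))/(-10 - ½) = 137228 + 14*(1 + ½)/(-21/2) = 137228 + 14*(-2/21)*(3/2) = 137228 - 2 = 137226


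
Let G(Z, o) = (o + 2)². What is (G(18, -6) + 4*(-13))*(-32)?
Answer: 1152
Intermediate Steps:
G(Z, o) = (2 + o)²
(G(18, -6) + 4*(-13))*(-32) = ((2 - 6)² + 4*(-13))*(-32) = ((-4)² - 52)*(-32) = (16 - 52)*(-32) = -36*(-32) = 1152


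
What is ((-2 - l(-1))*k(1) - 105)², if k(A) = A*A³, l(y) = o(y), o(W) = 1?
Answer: 11664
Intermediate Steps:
l(y) = 1
k(A) = A⁴
((-2 - l(-1))*k(1) - 105)² = ((-2 - 1*1)*1⁴ - 105)² = ((-2 - 1)*1 - 105)² = (-3*1 - 105)² = (-3 - 105)² = (-108)² = 11664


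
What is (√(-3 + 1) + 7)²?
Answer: (7 + I*√2)² ≈ 47.0 + 19.799*I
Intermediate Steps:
(√(-3 + 1) + 7)² = (√(-2) + 7)² = (I*√2 + 7)² = (7 + I*√2)²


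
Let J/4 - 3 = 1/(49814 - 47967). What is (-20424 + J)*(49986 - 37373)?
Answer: -475522208480/1847 ≈ -2.5746e+8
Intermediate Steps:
J = 22168/1847 (J = 12 + 4/(49814 - 47967) = 12 + 4/1847 = 22168/1847 ≈ 12.002)
(-20424 + J)*(49986 - 37373) = (-20424 + 22168/1847)*(49986 - 37373) = -37700960/1847*12613 = -475522208480/1847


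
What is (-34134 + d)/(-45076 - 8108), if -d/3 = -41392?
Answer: -15007/8864 ≈ -1.6930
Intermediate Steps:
d = 124176 (d = -3*(-41392) = 124176)
(-34134 + d)/(-45076 - 8108) = (-34134 + 124176)/(-45076 - 8108) = 90042/(-53184) = 90042*(-1/53184) = -15007/8864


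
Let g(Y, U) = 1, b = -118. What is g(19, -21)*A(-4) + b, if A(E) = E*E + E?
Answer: -106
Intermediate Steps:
A(E) = E + E² (A(E) = E² + E = E + E²)
g(19, -21)*A(-4) + b = 1*(-4*(1 - 4)) - 118 = 1*(-4*(-3)) - 118 = 1*12 - 118 = 12 - 118 = -106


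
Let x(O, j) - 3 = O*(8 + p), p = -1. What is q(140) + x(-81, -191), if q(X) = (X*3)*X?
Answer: 58236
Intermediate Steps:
x(O, j) = 3 + 7*O (x(O, j) = 3 + O*(8 - 1) = 3 + O*7 = 3 + 7*O)
q(X) = 3*X² (q(X) = (3*X)*X = 3*X²)
q(140) + x(-81, -191) = 3*140² + (3 + 7*(-81)) = 3*19600 + (3 - 567) = 58800 - 564 = 58236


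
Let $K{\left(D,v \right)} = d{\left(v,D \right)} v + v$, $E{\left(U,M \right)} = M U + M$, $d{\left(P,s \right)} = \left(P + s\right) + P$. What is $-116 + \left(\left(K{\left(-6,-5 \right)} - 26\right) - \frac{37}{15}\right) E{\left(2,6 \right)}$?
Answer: $\frac{3608}{5} \approx 721.6$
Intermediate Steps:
$d{\left(P,s \right)} = s + 2 P$
$E{\left(U,M \right)} = M + M U$
$K{\left(D,v \right)} = v + v \left(D + 2 v\right)$ ($K{\left(D,v \right)} = \left(D + 2 v\right) v + v = v \left(D + 2 v\right) + v = v + v \left(D + 2 v\right)$)
$-116 + \left(\left(K{\left(-6,-5 \right)} - 26\right) - \frac{37}{15}\right) E{\left(2,6 \right)} = -116 + \left(\left(- 5 \left(1 - 6 + 2 \left(-5\right)\right) - 26\right) - \frac{37}{15}\right) 6 \left(1 + 2\right) = -116 + \left(\left(- 5 \left(1 - 6 - 10\right) - 26\right) - \frac{37}{15}\right) 6 \cdot 3 = -116 + \left(\left(\left(-5\right) \left(-15\right) - 26\right) - \frac{37}{15}\right) 18 = -116 + \left(\left(75 - 26\right) - \frac{37}{15}\right) 18 = -116 + \left(49 - \frac{37}{15}\right) 18 = -116 + \frac{698}{15} \cdot 18 = -116 + \frac{4188}{5} = \frac{3608}{5}$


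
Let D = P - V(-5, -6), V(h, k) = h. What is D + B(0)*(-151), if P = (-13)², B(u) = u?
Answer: 174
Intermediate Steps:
P = 169
D = 174 (D = 169 - 1*(-5) = 169 + 5 = 174)
D + B(0)*(-151) = 174 + 0*(-151) = 174 + 0 = 174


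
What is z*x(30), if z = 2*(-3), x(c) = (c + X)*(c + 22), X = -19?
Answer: -3432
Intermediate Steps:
x(c) = (-19 + c)*(22 + c) (x(c) = (c - 19)*(c + 22) = (-19 + c)*(22 + c))
z = -6
z*x(30) = -6*(-418 + 30**2 + 3*30) = -6*(-418 + 900 + 90) = -6*572 = -3432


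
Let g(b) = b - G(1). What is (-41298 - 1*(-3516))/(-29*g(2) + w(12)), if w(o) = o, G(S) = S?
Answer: 37782/17 ≈ 2222.5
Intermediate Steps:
g(b) = -1 + b (g(b) = b - 1*1 = b - 1 = -1 + b)
(-41298 - 1*(-3516))/(-29*g(2) + w(12)) = (-41298 - 1*(-3516))/(-29*(-1 + 2) + 12) = (-41298 + 3516)/(-29*1 + 12) = -37782/(-29 + 12) = -37782/(-17) = -37782*(-1/17) = 37782/17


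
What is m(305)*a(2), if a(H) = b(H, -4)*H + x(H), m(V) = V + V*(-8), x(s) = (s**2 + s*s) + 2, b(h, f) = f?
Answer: -4270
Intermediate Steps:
x(s) = 2 + 2*s**2 (x(s) = (s**2 + s**2) + 2 = 2*s**2 + 2 = 2 + 2*s**2)
m(V) = -7*V (m(V) = V - 8*V = -7*V)
a(H) = 2 - 4*H + 2*H**2 (a(H) = -4*H + (2 + 2*H**2) = 2 - 4*H + 2*H**2)
m(305)*a(2) = (-7*305)*(2 - 4*2 + 2*2**2) = -2135*(2 - 8 + 2*4) = -2135*(2 - 8 + 8) = -2135*2 = -4270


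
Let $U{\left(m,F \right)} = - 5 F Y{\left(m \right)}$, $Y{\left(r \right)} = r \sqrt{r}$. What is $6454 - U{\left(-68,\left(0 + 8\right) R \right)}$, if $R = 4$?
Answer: $6454 - 21760 i \sqrt{17} \approx 6454.0 - 89719.0 i$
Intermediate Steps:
$Y{\left(r \right)} = r^{\frac{3}{2}}$
$U{\left(m,F \right)} = - 5 F m^{\frac{3}{2}}$
$6454 - U{\left(-68,\left(0 + 8\right) R \right)} = 6454 - - 5 \left(0 + 8\right) 4 \left(-68\right)^{\frac{3}{2}} = 6454 - - 5 \cdot 8 \cdot 4 \left(- 136 i \sqrt{17}\right) = 6454 - \left(-5\right) 32 \left(- 136 i \sqrt{17}\right) = 6454 - 21760 i \sqrt{17}$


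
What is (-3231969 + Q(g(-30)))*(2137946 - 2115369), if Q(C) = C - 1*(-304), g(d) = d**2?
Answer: -72940981405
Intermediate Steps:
Q(C) = 304 + C (Q(C) = C + 304 = 304 + C)
(-3231969 + Q(g(-30)))*(2137946 - 2115369) = (-3231969 + (304 + (-30)**2))*(2137946 - 2115369) = (-3231969 + (304 + 900))*22577 = (-3231969 + 1204)*22577 = -3230765*22577 = -72940981405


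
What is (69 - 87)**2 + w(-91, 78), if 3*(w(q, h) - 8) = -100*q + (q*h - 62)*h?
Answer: -548384/3 ≈ -1.8279e+5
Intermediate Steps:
w(q, h) = 8 - 100*q/3 + h*(-62 + h*q)/3 (w(q, h) = 8 + (-100*q + (q*h - 62)*h)/3 = 8 + (-100*q + (h*q - 62)*h)/3 = 8 + (-100*q + (-62 + h*q)*h)/3 = 8 + (-100*q + h*(-62 + h*q))/3 = 8 + (-100*q/3 + h*(-62 + h*q)/3) = 8 - 100*q/3 + h*(-62 + h*q)/3)
(69 - 87)**2 + w(-91, 78) = (69 - 87)**2 + (8 - 100/3*(-91) - 62/3*78 + (1/3)*(-91)*78**2) = (-18)**2 + (8 + 9100/3 - 1612 + (1/3)*(-91)*6084) = 324 + (8 + 9100/3 - 1612 - 184548) = 324 - 549356/3 = -548384/3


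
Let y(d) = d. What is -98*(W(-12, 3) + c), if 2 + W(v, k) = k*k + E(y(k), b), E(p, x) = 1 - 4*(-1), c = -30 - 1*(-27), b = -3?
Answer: -882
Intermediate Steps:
c = -3 (c = -30 + 27 = -3)
E(p, x) = 5 (E(p, x) = 1 + 4 = 5)
W(v, k) = 3 + k² (W(v, k) = -2 + (k*k + 5) = -2 + (k² + 5) = -2 + (5 + k²) = 3 + k²)
-98*(W(-12, 3) + c) = -98*((3 + 3²) - 3) = -98*((3 + 9) - 3) = -98*(12 - 3) = -98*9 = -882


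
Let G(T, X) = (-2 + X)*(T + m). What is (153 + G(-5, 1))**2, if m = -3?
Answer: 25921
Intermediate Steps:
G(T, X) = (-3 + T)*(-2 + X) (G(T, X) = (-2 + X)*(T - 3) = (-2 + X)*(-3 + T) = (-3 + T)*(-2 + X))
(153 + G(-5, 1))**2 = (153 + (6 - 3*1 - 2*(-5) - 5*1))**2 = (153 + (6 - 3 + 10 - 5))**2 = (153 + 8)**2 = 161**2 = 25921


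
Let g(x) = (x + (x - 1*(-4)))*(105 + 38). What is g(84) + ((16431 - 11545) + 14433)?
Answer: 43915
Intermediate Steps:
g(x) = 572 + 286*x (g(x) = (x + (x + 4))*143 = (x + (4 + x))*143 = (4 + 2*x)*143 = 572 + 286*x)
g(84) + ((16431 - 11545) + 14433) = (572 + 286*84) + ((16431 - 11545) + 14433) = (572 + 24024) + (4886 + 14433) = 24596 + 19319 = 43915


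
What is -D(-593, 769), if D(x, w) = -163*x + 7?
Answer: -96666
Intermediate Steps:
D(x, w) = 7 - 163*x
-D(-593, 769) = -(7 - 163*(-593)) = -(7 + 96659) = -1*96666 = -96666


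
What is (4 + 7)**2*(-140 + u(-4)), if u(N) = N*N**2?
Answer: -24684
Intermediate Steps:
u(N) = N**3
(4 + 7)**2*(-140 + u(-4)) = (4 + 7)**2*(-140 + (-4)**3) = 11**2*(-140 - 64) = 121*(-204) = -24684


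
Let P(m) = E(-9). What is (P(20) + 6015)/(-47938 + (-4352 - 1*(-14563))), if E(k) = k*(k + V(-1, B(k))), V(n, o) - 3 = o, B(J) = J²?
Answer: -5340/37727 ≈ -0.14154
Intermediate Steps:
V(n, o) = 3 + o
E(k) = k*(3 + k + k²) (E(k) = k*(k + (3 + k²)) = k*(3 + k + k²))
P(m) = -675 (P(m) = -9*(3 - 9 + (-9)²) = -9*(3 - 9 + 81) = -9*75 = -675)
(P(20) + 6015)/(-47938 + (-4352 - 1*(-14563))) = (-675 + 6015)/(-47938 + (-4352 - 1*(-14563))) = 5340/(-47938 + (-4352 + 14563)) = 5340/(-47938 + 10211) = 5340/(-37727) = 5340*(-1/37727) = -5340/37727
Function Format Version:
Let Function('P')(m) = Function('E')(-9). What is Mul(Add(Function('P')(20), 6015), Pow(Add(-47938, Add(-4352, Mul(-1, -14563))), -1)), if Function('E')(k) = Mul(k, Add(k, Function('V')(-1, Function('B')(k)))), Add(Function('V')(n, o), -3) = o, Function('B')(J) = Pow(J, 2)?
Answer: Rational(-5340, 37727) ≈ -0.14154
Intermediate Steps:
Function('V')(n, o) = Add(3, o)
Function('E')(k) = Mul(k, Add(3, k, Pow(k, 2))) (Function('E')(k) = Mul(k, Add(k, Add(3, Pow(k, 2)))) = Mul(k, Add(3, k, Pow(k, 2))))
Function('P')(m) = -675 (Function('P')(m) = Mul(-9, Add(3, -9, Pow(-9, 2))) = Mul(-9, Add(3, -9, 81)) = Mul(-9, 75) = -675)
Mul(Add(Function('P')(20), 6015), Pow(Add(-47938, Add(-4352, Mul(-1, -14563))), -1)) = Mul(Add(-675, 6015), Pow(Add(-47938, Add(-4352, Mul(-1, -14563))), -1)) = Mul(5340, Pow(Add(-47938, Add(-4352, 14563)), -1)) = Mul(5340, Pow(Add(-47938, 10211), -1)) = Mul(5340, Pow(-37727, -1)) = Mul(5340, Rational(-1, 37727)) = Rational(-5340, 37727)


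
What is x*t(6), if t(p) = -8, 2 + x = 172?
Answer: -1360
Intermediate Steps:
x = 170 (x = -2 + 172 = 170)
x*t(6) = 170*(-8) = -1360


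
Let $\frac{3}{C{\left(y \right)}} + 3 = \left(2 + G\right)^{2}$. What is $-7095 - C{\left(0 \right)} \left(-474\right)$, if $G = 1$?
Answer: $-6858$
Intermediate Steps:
$C{\left(y \right)} = \frac{1}{2}$ ($C{\left(y \right)} = \frac{3}{-3 + \left(2 + 1\right)^{2}} = \frac{3}{-3 + 3^{2}} = \frac{3}{-3 + 9} = \frac{3}{6} = 3 \cdot \frac{1}{6} = \frac{1}{2}$)
$-7095 - C{\left(0 \right)} \left(-474\right) = -7095 - \frac{1}{2} \left(-474\right) = -7095 - -237 = -7095 + 237 = -6858$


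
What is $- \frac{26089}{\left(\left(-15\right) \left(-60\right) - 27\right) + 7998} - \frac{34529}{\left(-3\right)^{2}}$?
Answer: $- \frac{102180520}{26613} \approx -3839.5$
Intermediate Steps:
$- \frac{26089}{\left(\left(-15\right) \left(-60\right) - 27\right) + 7998} - \frac{34529}{\left(-3\right)^{2}} = - \frac{26089}{\left(900 - 27\right) + 7998} - \frac{34529}{9} = - \frac{26089}{873 + 7998} - \frac{34529}{9} = - \frac{26089}{8871} - \frac{34529}{9} = - \frac{102180520}{26613}$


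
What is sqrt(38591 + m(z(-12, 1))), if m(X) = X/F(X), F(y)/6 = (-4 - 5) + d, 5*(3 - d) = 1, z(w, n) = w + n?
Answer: sqrt(1335104466)/186 ≈ 196.45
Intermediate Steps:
z(w, n) = n + w
d = 14/5 (d = 3 - 1/5*1 = 3 - 1/5 = 14/5 ≈ 2.8000)
F(y) = -186/5 (F(y) = 6*((-4 - 5) + 14/5) = 6*(-9 + 14/5) = 6*(-31/5) = -186/5)
m(X) = -5*X/186 (m(X) = X/(-186/5) = X*(-5/186) = -5*X/186)
sqrt(38591 + m(z(-12, 1))) = sqrt(38591 - 5*(1 - 12)/186) = sqrt(38591 - 5/186*(-11)) = sqrt(38591 + 55/186) = sqrt(7177981/186) = sqrt(1335104466)/186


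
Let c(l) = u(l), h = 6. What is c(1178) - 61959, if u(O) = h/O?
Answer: -36493848/589 ≈ -61959.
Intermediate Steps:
u(O) = 6/O
c(l) = 6/l
c(1178) - 61959 = 6/1178 - 61959 = 6*(1/1178) - 61959 = 3/589 - 61959 = -36493848/589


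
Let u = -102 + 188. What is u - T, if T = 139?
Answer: -53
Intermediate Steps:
u = 86
u - T = 86 - 1*139 = 86 - 139 = -53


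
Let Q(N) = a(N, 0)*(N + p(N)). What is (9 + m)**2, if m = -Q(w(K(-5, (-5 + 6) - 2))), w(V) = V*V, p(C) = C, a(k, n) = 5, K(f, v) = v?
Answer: 1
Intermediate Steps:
w(V) = V**2
Q(N) = 10*N (Q(N) = 5*(N + N) = 5*(2*N) = 10*N)
m = -10 (m = -10*((-5 + 6) - 2)**2 = -10*(1 - 2)**2 = -10*(-1)**2 = -10 ≈ -10.000)
(9 + m)**2 = (9 - 10)**2 = (-1)**2 = 1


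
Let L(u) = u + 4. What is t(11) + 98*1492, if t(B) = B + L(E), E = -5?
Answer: 146226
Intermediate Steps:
L(u) = 4 + u
t(B) = -1 + B (t(B) = B + (4 - 5) = B - 1 = -1 + B)
t(11) + 98*1492 = (-1 + 11) + 98*1492 = 10 + 146216 = 146226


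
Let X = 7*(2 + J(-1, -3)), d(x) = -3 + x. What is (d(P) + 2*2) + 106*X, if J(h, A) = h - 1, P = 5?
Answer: 6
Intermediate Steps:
J(h, A) = -1 + h
X = 0 (X = 7*(2 + (-1 - 1)) = 7*(2 - 2) = 7*0 = 0)
(d(P) + 2*2) + 106*X = ((-3 + 5) + 2*2) + 106*0 = (2 + 4) + 0 = 6 + 0 = 6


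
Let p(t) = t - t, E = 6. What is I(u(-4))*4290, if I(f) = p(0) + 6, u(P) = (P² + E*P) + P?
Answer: 25740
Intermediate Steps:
p(t) = 0
u(P) = P² + 7*P (u(P) = (P² + 6*P) + P = P² + 7*P)
I(f) = 6 (I(f) = 0 + 6 = 6)
I(u(-4))*4290 = 6*4290 = 25740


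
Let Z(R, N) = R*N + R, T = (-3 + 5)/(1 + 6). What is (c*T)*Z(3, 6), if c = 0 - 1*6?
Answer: -36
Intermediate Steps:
T = 2/7 ≈ 0.28571
Z(R, N) = R + N*R (Z(R, N) = N*R + R = R + N*R)
c = -6 (c = 0 - 6 = -6)
(c*T)*Z(3, 6) = (-6*2/7)*(3*(1 + 6)) = -36*7/7 = -12/7*21 = -36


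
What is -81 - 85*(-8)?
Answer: 599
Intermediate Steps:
-81 - 85*(-8) = -81 + 680 = 599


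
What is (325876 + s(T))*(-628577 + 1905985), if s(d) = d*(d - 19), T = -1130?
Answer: 2074824834368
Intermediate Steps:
s(d) = d*(-19 + d)
(325876 + s(T))*(-628577 + 1905985) = (325876 - 1130*(-19 - 1130))*(-628577 + 1905985) = (325876 - 1130*(-1149))*1277408 = (325876 + 1298370)*1277408 = 1624246*1277408 = 2074824834368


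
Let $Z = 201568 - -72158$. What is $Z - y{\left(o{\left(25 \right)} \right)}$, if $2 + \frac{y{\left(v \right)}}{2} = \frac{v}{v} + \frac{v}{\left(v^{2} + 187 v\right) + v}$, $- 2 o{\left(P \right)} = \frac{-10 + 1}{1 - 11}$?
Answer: $\frac{1026753688}{3751} \approx 2.7373 \cdot 10^{5}$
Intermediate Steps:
$o{\left(P \right)} = - \frac{9}{20}$ ($o{\left(P \right)} = - \frac{\left(-10 + 1\right) \frac{1}{1 - 11}}{2} = - \frac{\left(-9\right) \frac{1}{-10}}{2} = - \frac{\left(-9\right) \left(- \frac{1}{10}\right)}{2} = \left(- \frac{1}{2}\right) \frac{9}{10} = - \frac{9}{20}$)
$Z = 273726$ ($Z = 201568 + 72158 = 273726$)
$y{\left(v \right)} = -2 + \frac{2 v}{v^{2} + 188 v}$ ($y{\left(v \right)} = -4 + 2 \left(\frac{v}{v} + \frac{v}{\left(v^{2} + 187 v\right) + v}\right) = -4 + 2 \left(1 + \frac{v}{v^{2} + 188 v}\right) = -4 + \left(2 + \frac{2 v}{v^{2} + 188 v}\right) = -2 + \frac{2 v}{v^{2} + 188 v}$)
$Z - y{\left(o{\left(25 \right)} \right)} = 273726 - \frac{2 \left(-187 - - \frac{9}{20}\right)}{188 - \frac{9}{20}} = 273726 - \frac{2 \left(-187 + \frac{9}{20}\right)}{\frac{3751}{20}} = 273726 - 2 \cdot \frac{20}{3751} \left(- \frac{3731}{20}\right) = 273726 - - \frac{7462}{3751} = 273726 + \frac{7462}{3751} = \frac{1026753688}{3751}$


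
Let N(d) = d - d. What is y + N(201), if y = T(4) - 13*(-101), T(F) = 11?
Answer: 1324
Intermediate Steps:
N(d) = 0
y = 1324 (y = 11 - 13*(-101) = 11 + 1313 = 1324)
y + N(201) = 1324 + 0 = 1324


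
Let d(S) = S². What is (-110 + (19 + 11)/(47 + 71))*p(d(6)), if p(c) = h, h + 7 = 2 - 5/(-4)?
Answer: 97125/236 ≈ 411.55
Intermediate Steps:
h = -15/4 (h = -7 + (2 - 5/(-4)) = -7 + (2 - 5*(-1)/4) = -7 + (2 - 1*(-5/4)) = -7 + (2 + 5/4) = -7 + 13/4 = -15/4 ≈ -3.7500)
p(c) = -15/4
(-110 + (19 + 11)/(47 + 71))*p(d(6)) = (-110 + (19 + 11)/(47 + 71))*(-15/4) = (-110 + 30/118)*(-15/4) = (-110 + 30*(1/118))*(-15/4) = (-110 + 15/59)*(-15/4) = -6475/59*(-15/4) = 97125/236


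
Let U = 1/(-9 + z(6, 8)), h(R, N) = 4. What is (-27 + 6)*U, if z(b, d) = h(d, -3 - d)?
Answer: 21/5 ≈ 4.2000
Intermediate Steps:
z(b, d) = 4
U = -⅕ (U = 1/(-9 + 4) = 1/(-5) = -⅕ ≈ -0.20000)
(-27 + 6)*U = (-27 + 6)*(-⅕) = -21*(-⅕) = 21/5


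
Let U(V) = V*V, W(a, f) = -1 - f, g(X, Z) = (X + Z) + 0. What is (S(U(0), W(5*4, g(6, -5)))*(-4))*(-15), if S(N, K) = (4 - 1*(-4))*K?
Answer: -960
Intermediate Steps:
g(X, Z) = X + Z
U(V) = V²
S(N, K) = 8*K (S(N, K) = (4 + 4)*K = 8*K)
(S(U(0), W(5*4, g(6, -5)))*(-4))*(-15) = ((8*(-1 - (6 - 5)))*(-4))*(-15) = ((8*(-1 - 1*1))*(-4))*(-15) = ((8*(-1 - 1))*(-4))*(-15) = ((8*(-2))*(-4))*(-15) = -16*(-4)*(-15) = 64*(-15) = -960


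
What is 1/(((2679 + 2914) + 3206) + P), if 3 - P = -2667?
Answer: 1/11469 ≈ 8.7192e-5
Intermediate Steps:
P = 2670 (P = 3 - 1*(-2667) = 3 + 2667 = 2670)
1/(((2679 + 2914) + 3206) + P) = 1/(((2679 + 2914) + 3206) + 2670) = 1/((5593 + 3206) + 2670) = 1/(8799 + 2670) = 1/11469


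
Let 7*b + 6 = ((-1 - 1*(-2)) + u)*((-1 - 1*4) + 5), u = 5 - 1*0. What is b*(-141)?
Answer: 846/7 ≈ 120.86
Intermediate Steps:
u = 5 (u = 5 + 0 = 5)
b = -6/7 (b = -6/7 + (((-1 - 1*(-2)) + 5)*((-1 - 1*4) + 5))/7 = -6/7 + (((-1 + 2) + 5)*((-1 - 4) + 5))/7 = -6/7 + ((1 + 5)*(-5 + 5))/7 = -6/7 + (6*0)/7 = -6/7 + (1/7)*0 = -6/7 + 0 = -6/7 ≈ -0.85714)
b*(-141) = -6/7*(-141) = 846/7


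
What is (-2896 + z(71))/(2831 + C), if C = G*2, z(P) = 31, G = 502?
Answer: -573/767 ≈ -0.74707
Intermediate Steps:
C = 1004 (C = 502*2 = 1004)
(-2896 + z(71))/(2831 + C) = (-2896 + 31)/(2831 + 1004) = -2865/3835 = -2865*1/3835 = -573/767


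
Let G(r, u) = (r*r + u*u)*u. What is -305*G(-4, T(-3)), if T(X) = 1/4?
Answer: -78385/64 ≈ -1224.8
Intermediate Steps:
T(X) = ¼
G(r, u) = u*(r² + u²) (G(r, u) = (r² + u²)*u = u*(r² + u²))
-305*G(-4, T(-3)) = -305*((-4)² + (¼)²)/4 = -305*(16 + 1/16)/4 = -305*257/(4*16) = -305*257/64 = -78385/64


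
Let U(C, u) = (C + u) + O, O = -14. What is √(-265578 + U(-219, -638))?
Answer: I*√266449 ≈ 516.19*I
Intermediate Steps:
U(C, u) = -14 + C + u (U(C, u) = (C + u) - 14 = -14 + C + u)
√(-265578 + U(-219, -638)) = √(-265578 + (-14 - 219 - 638)) = √(-265578 - 871) = √(-266449) = I*√266449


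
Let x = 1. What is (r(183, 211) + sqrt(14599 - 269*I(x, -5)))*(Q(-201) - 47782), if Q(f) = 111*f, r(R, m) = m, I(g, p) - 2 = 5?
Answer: -14789623 - 2383162*sqrt(11) ≈ -2.2694e+7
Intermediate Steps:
I(g, p) = 7 (I(g, p) = 2 + 5 = 7)
(r(183, 211) + sqrt(14599 - 269*I(x, -5)))*(Q(-201) - 47782) = (211 + sqrt(14599 - 269*7))*(111*(-201) - 47782) = (211 + sqrt(14599 - 1883))*(-22311 - 47782) = (211 + sqrt(12716))*(-70093) = (211 + 34*sqrt(11))*(-70093) = -14789623 - 2383162*sqrt(11)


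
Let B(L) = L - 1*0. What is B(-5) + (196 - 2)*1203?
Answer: 233377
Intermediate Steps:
B(L) = L (B(L) = L + 0 = L)
B(-5) + (196 - 2)*1203 = -5 + (196 - 2)*1203 = -5 + 194*1203 = -5 + 233382 = 233377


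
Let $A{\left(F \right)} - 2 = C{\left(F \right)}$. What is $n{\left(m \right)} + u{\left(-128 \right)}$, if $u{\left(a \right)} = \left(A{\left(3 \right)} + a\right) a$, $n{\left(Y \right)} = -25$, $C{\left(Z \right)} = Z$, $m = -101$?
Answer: $15719$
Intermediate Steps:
$A{\left(F \right)} = 2 + F$
$u{\left(a \right)} = a \left(5 + a\right)$ ($u{\left(a \right)} = \left(\left(2 + 3\right) + a\right) a = \left(5 + a\right) a = a \left(5 + a\right)$)
$n{\left(m \right)} + u{\left(-128 \right)} = -25 - 128 \left(5 - 128\right) = -25 - -15744 = -25 + 15744 = 15719$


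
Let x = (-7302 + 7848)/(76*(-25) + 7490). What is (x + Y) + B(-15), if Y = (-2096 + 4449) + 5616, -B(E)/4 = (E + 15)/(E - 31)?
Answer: 1713356/215 ≈ 7969.1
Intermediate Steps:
B(E) = -4*(15 + E)/(-31 + E) (B(E) = -4*(E + 15)/(E - 31) = -4*(15 + E)/(-31 + E))
x = 21/215 (x = 546/(-1900 + 7490) = 546/5590 = 546*(1/5590) = 21/215 ≈ 0.097674)
Y = 7969 (Y = 2353 + 5616 = 7969)
(x + Y) + B(-15) = (21/215 + 7969) + 4*(-15 - 1*(-15))/(-31 - 15) = 1713356/215 + 4*(-15 + 15)/(-46) = 1713356/215 + 4*(-1/46)*0 = 1713356/215 + 0 = 1713356/215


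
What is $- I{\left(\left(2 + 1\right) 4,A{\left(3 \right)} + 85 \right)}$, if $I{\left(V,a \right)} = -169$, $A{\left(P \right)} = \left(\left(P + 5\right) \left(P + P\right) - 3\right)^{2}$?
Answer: $169$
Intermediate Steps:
$A{\left(P \right)} = \left(-3 + 2 P \left(5 + P\right)\right)^{2}$ ($A{\left(P \right)} = \left(\left(5 + P\right) 2 P - 3\right)^{2} = \left(2 P \left(5 + P\right) - 3\right)^{2} = \left(-3 + 2 P \left(5 + P\right)\right)^{2}$)
$- I{\left(\left(2 + 1\right) 4,A{\left(3 \right)} + 85 \right)} = \left(-1\right) \left(-169\right) = 169$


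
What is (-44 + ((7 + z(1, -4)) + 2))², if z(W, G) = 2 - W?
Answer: 1156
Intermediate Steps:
(-44 + ((7 + z(1, -4)) + 2))² = (-44 + ((7 + (2 - 1*1)) + 2))² = (-44 + ((7 + (2 - 1)) + 2))² = (-44 + ((7 + 1) + 2))² = (-44 + (8 + 2))² = (-44 + 10)² = (-34)² = 1156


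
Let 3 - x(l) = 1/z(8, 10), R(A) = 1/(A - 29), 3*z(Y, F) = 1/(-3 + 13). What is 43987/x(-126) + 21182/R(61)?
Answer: 18257261/27 ≈ 6.7620e+5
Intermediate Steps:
z(Y, F) = 1/30 (z(Y, F) = 1/(3*(-3 + 13)) = (⅓)/10 = (⅓)*(⅒) = 1/30)
R(A) = 1/(-29 + A)
x(l) = -27 (x(l) = 3 - 1/1/30 = 3 - 1*30 = 3 - 30 = -27)
43987/x(-126) + 21182/R(61) = 43987/(-27) + 21182/(1/(-29 + 61)) = 43987*(-1/27) + 21182/(1/32) = -43987/27 + 21182/(1/32) = -43987/27 + 21182*32 = -43987/27 + 677824 = 18257261/27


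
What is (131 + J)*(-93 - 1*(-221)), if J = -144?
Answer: -1664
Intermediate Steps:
(131 + J)*(-93 - 1*(-221)) = (131 - 144)*(-93 - 1*(-221)) = -13*(-93 + 221) = -13*128 = -1664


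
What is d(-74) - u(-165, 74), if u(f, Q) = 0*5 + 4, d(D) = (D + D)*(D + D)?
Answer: 21900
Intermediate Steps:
d(D) = 4*D² (d(D) = (2*D)*(2*D) = 4*D²)
u(f, Q) = 4 (u(f, Q) = 0 + 4 = 4)
d(-74) - u(-165, 74) = 4*(-74)² - 1*4 = 4*5476 - 4 = 21904 - 4 = 21900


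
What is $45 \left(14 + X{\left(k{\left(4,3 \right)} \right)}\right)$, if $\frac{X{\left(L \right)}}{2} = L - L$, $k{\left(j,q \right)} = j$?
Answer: $630$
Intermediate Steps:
$X{\left(L \right)} = 0$ ($X{\left(L \right)} = 2 \left(L - L\right) = 2 \cdot 0 = 0$)
$45 \left(14 + X{\left(k{\left(4,3 \right)} \right)}\right) = 45 \left(14 + 0\right) = 45 \cdot 14 = 630$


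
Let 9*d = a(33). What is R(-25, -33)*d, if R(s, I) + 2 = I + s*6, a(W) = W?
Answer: -2035/3 ≈ -678.33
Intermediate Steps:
R(s, I) = -2 + I + 6*s (R(s, I) = -2 + (I + s*6) = -2 + (I + 6*s) = -2 + I + 6*s)
d = 11/3 (d = (⅑)*33 = 11/3 ≈ 3.6667)
R(-25, -33)*d = (-2 - 33 + 6*(-25))*(11/3) = (-2 - 33 - 150)*(11/3) = -185*11/3 = -2035/3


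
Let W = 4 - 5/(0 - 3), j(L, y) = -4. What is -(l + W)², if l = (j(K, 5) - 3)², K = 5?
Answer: -26896/9 ≈ -2988.4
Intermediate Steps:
W = 17/3 (W = 4 - 5/(-3) = 4 - ⅓*(-5) = 4 + 5/3 = 17/3 ≈ 5.6667)
l = 49 (l = (-4 - 3)² = (-7)² = 49)
-(l + W)² = -(49 + 17/3)² = -(164/3)² = -1*26896/9 = -26896/9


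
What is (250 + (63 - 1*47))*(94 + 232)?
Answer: 86716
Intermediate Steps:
(250 + (63 - 1*47))*(94 + 232) = (250 + (63 - 47))*326 = (250 + 16)*326 = 266*326 = 86716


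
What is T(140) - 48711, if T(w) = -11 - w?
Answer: -48862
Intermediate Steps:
T(140) - 48711 = (-11 - 1*140) - 48711 = (-11 - 140) - 48711 = -151 - 48711 = -48862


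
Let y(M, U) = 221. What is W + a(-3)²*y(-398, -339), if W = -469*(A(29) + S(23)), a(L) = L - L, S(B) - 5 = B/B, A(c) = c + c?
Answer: -30016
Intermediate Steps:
A(c) = 2*c
S(B) = 6 (S(B) = 5 + B/B = 5 + 1 = 6)
a(L) = 0
W = -30016 (W = -469*(2*29 + 6) = -469*(58 + 6) = -469*64 = -30016)
W + a(-3)²*y(-398, -339) = -30016 + 0²*221 = -30016 + 0*221 = -30016 + 0 = -30016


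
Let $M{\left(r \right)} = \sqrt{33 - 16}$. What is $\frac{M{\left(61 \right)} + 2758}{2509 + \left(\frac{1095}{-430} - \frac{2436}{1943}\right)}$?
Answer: $\frac{15891596}{14434961} + \frac{5762 \sqrt{17}}{14434961} \approx 1.1026$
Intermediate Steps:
$M{\left(r \right)} = \sqrt{17}$
$\frac{M{\left(61 \right)} + 2758}{2509 + \left(\frac{1095}{-430} - \frac{2436}{1943}\right)} = \frac{\sqrt{17} + 2758}{2509 + \left(\frac{1095}{-430} - \frac{2436}{1943}\right)} = \frac{2758 + \sqrt{17}}{2509 + \left(1095 \left(- \frac{1}{430}\right) - \frac{84}{67}\right)} = \frac{2758 + \sqrt{17}}{2509 - \frac{21897}{5762}} = \frac{2758 + \sqrt{17}}{\frac{14434961}{5762}} = \left(2758 + \sqrt{17}\right) \frac{5762}{14434961} = \frac{15891596}{14434961} + \frac{5762 \sqrt{17}}{14434961}$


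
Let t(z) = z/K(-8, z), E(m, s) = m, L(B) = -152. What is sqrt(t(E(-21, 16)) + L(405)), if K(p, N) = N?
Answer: I*sqrt(151) ≈ 12.288*I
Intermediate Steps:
t(z) = 1 (t(z) = z/z = 1)
sqrt(t(E(-21, 16)) + L(405)) = sqrt(1 - 152) = sqrt(-151) = I*sqrt(151)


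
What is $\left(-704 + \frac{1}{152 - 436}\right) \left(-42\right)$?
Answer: $\frac{4198677}{142} \approx 29568.0$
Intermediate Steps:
$\left(-704 + \frac{1}{152 - 436}\right) \left(-42\right) = \left(-704 + \frac{1}{-284}\right) \left(-42\right) = \left(-704 - \frac{1}{284}\right) \left(-42\right) = \left(- \frac{199937}{284}\right) \left(-42\right) = \frac{4198677}{142}$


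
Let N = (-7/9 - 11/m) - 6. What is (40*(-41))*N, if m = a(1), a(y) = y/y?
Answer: 262400/9 ≈ 29156.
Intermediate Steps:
a(y) = 1
m = 1
N = -160/9 (N = (-7/9 - 11/1) - 6 = (-7*1/9 - 11*1) - 6 = (-7/9 - 11) - 6 = -106/9 - 6 = -160/9 ≈ -17.778)
(40*(-41))*N = (40*(-41))*(-160/9) = -1640*(-160/9) = 262400/9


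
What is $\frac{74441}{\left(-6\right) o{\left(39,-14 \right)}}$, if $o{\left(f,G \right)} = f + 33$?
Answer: $- \frac{74441}{432} \approx -172.32$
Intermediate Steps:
$o{\left(f,G \right)} = 33 + f$
$\frac{74441}{\left(-6\right) o{\left(39,-14 \right)}} = \frac{74441}{\left(-6\right) \left(33 + 39\right)} = \frac{74441}{\left(-6\right) 72} = \frac{74441}{-432} = 74441 \left(- \frac{1}{432}\right) = - \frac{74441}{432}$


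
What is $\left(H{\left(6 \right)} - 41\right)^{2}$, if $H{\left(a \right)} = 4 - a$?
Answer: $1849$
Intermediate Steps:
$\left(H{\left(6 \right)} - 41\right)^{2} = \left(\left(4 - 6\right) - 41\right)^{2} = \left(-2 - 41\right)^{2} = \left(-43\right)^{2} = 1849$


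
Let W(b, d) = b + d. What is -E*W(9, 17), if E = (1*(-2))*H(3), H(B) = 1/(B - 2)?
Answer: 52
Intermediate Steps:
H(B) = 1/(-2 + B)
E = -2 (E = (1*(-2))/(-2 + 3) = -2/1 = -2*1 = -2)
-E*W(9, 17) = -(-2)*(9 + 17) = -(-2)*26 = -1*(-52) = 52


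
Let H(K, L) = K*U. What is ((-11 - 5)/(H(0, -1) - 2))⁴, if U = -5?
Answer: 4096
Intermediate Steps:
H(K, L) = -5*K (H(K, L) = K*(-5) = -5*K)
((-11 - 5)/(H(0, -1) - 2))⁴ = ((-11 - 5)/(-5*0 - 2))⁴ = (-16/(0 - 2))⁴ = (-16/(-2))⁴ = (-16*(-½))⁴ = 8⁴ = 4096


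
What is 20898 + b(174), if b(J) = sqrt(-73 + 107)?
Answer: 20898 + sqrt(34) ≈ 20904.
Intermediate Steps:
b(J) = sqrt(34)
20898 + b(174) = 20898 + sqrt(34)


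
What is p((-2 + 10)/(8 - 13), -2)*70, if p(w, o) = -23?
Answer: -1610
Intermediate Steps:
p((-2 + 10)/(8 - 13), -2)*70 = -23*70 = -1610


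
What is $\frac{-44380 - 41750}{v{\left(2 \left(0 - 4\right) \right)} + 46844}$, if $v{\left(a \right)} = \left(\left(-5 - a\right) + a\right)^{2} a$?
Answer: $- \frac{14355}{7774} \approx -1.8465$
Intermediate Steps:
$v{\left(a \right)} = 25 a$ ($v{\left(a \right)} = \left(-5\right)^{2} a = 25 a$)
$\frac{-44380 - 41750}{v{\left(2 \left(0 - 4\right) \right)} + 46844} = \frac{-44380 - 41750}{25 \cdot 2 \left(0 - 4\right) + 46844} = - \frac{86130}{25 \cdot 2 \left(-4\right) + 46844} = - \frac{86130}{25 \left(-8\right) + 46844} = - \frac{86130}{-200 + 46844} = - \frac{86130}{46644} = \left(-86130\right) \frac{1}{46644} = - \frac{14355}{7774}$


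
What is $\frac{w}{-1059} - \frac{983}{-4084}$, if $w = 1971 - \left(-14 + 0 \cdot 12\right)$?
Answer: $- \frac{7065743}{4324956} \approx -1.6337$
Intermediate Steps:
$w = 1985$ ($w = 1971 - \left(-14 + 0\right) = 1971 - -14 = 1971 + 14 = 1985$)
$\frac{w}{-1059} - \frac{983}{-4084} = \frac{1985}{-1059} - \frac{983}{-4084} = 1985 \left(- \frac{1}{1059}\right) - - \frac{983}{4084} = - \frac{1985}{1059} + \frac{983}{4084} = - \frac{7065743}{4324956}$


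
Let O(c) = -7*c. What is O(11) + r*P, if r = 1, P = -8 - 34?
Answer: -119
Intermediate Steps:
P = -42
O(11) + r*P = -7*11 + 1*(-42) = -77 - 42 = -119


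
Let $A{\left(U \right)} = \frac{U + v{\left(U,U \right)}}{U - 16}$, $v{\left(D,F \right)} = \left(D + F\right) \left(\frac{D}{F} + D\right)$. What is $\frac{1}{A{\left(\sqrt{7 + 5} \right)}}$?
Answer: $- \frac{35}{39} + \frac{4 \sqrt{3}}{13} \approx -0.3645$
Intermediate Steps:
$v{\left(D,F \right)} = \left(D + F\right) \left(D + \frac{D}{F}\right)$
$A{\left(U \right)} = \frac{2 U + U \left(1 + 2 U\right)}{-16 + U}$ ($A{\left(U \right)} = \frac{U + \frac{U \left(U + U \left(1 + U + U\right)\right)}{U}}{U - 16} = \frac{U + \frac{U \left(U + U \left(1 + 2 U\right)\right)}{U}}{U - 16} = \frac{U + \left(U + U \left(1 + 2 U\right)\right)}{-16 + U} = \frac{2 U + U \left(1 + 2 U\right)}{-16 + U}$)
$\frac{1}{A{\left(\sqrt{7 + 5} \right)}} = \frac{1}{\sqrt{7 + 5} \frac{1}{-16 + \sqrt{7 + 5}} \left(3 + 2 \sqrt{7 + 5}\right)} = \frac{1}{\sqrt{12} \frac{1}{-16 + \sqrt{12}} \left(3 + 2 \sqrt{12}\right)} = \frac{1}{2 \sqrt{3} \frac{1}{-16 + 2 \sqrt{3}} \left(3 + 2 \cdot 2 \sqrt{3}\right)} = \frac{1}{2 \sqrt{3} \frac{1}{-16 + 2 \sqrt{3}} \left(3 + 4 \sqrt{3}\right)} = \frac{\sqrt{3} \left(-16 + 2 \sqrt{3}\right)}{6 \left(3 + 4 \sqrt{3}\right)}$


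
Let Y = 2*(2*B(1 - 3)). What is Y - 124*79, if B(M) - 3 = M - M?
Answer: -9784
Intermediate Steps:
B(M) = 3 (B(M) = 3 + (M - M) = 3 + 0 = 3)
Y = 12 (Y = 2*(2*3) = 2*6 = 12)
Y - 124*79 = 12 - 124*79 = 12 - 9796 = -9784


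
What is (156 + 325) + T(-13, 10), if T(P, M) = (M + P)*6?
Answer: 463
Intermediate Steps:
T(P, M) = 6*M + 6*P
(156 + 325) + T(-13, 10) = (156 + 325) + (6*10 + 6*(-13)) = 481 + (60 - 78) = 481 - 18 = 463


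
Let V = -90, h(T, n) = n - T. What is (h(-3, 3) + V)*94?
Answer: -7896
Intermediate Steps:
(h(-3, 3) + V)*94 = ((3 - 1*(-3)) - 90)*94 = ((3 + 3) - 90)*94 = (6 - 90)*94 = -84*94 = -7896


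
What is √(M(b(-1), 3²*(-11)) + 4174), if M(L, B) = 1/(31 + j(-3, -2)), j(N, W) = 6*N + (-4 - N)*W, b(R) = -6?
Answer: √939165/15 ≈ 64.607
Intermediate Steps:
j(N, W) = 6*N + W*(-4 - N)
M(L, B) = 1/15 (M(L, B) = 1/(31 + (-4*(-2) + 6*(-3) - 1*(-3)*(-2))) = 1/(31 + (8 - 18 - 6)) = 1/(31 - 16) = 1/15)
√(M(b(-1), 3²*(-11)) + 4174) = √(1/15 + 4174) = √(62611/15) = √939165/15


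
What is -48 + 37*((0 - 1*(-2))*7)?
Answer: 470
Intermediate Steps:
-48 + 37*((0 - 1*(-2))*7) = -48 + 37*((0 + 2)*7) = -48 + 37*(2*7) = -48 + 37*14 = -48 + 518 = 470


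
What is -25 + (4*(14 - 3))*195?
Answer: 8555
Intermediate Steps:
-25 + (4*(14 - 3))*195 = -25 + (4*11)*195 = -25 + 44*195 = -25 + 8580 = 8555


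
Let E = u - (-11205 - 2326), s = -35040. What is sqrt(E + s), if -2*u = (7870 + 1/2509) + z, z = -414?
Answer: I*sqrt(635475841806)/5018 ≈ 158.86*I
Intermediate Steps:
u = -18707105/5018 (u = -((7870 + 1/2509) - 414)/2 = -(19745831/2509 - 414)/2 = -1/2*18707105/2509 = -18707105/5018 ≈ -3728.0)
E = 49191453/5018 (E = -18707105/5018 - (-11205 - 2326) = -18707105/5018 - 1*(-13531) = -18707105/5018 + 13531 = 49191453/5018 ≈ 9803.0)
sqrt(E + s) = sqrt(49191453/5018 - 35040) = sqrt(-126639267/5018) = I*sqrt(635475841806)/5018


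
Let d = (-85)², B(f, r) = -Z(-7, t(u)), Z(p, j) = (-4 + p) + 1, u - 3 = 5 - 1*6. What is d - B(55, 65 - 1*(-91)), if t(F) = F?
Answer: 7215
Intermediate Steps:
u = 2 (u = 3 + (5 - 1*6) = 3 + (5 - 6) = 3 - 1 = 2)
Z(p, j) = -3 + p
B(f, r) = 10 (B(f, r) = -(-3 - 7) = -1*(-10) = 10)
d = 7225
d - B(55, 65 - 1*(-91)) = 7225 - 1*10 = 7225 - 10 = 7215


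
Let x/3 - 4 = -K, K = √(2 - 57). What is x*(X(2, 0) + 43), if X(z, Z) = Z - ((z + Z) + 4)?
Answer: 444 - 111*I*√55 ≈ 444.0 - 823.2*I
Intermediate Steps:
X(z, Z) = -4 - z (X(z, Z) = Z - ((Z + z) + 4) = Z - (4 + Z + z) = Z + (-4 - Z - z) = -4 - z)
K = I*√55 (K = √(-55) = I*√55 ≈ 7.4162*I)
x = 12 - 3*I*√55 (x = 12 + 3*(-I*√55) = 12 - 3*I*√55 ≈ 12.0 - 22.249*I)
x*(X(2, 0) + 43) = (12 - 3*I*√55)*((-4 - 1*2) + 43) = (12 - 3*I*√55)*((-4 - 2) + 43) = (12 - 3*I*√55)*(-6 + 43) = (12 - 3*I*√55)*37 = 444 - 111*I*√55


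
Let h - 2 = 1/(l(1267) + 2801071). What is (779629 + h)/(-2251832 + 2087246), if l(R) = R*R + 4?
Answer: -3435337971685/725225825304 ≈ -4.7369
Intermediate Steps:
l(R) = 4 + R**2 (l(R) = R**2 + 4 = 4 + R**2)
h = 8812729/4406364 (h = 2 + 1/((4 + 1267**2) + 2801071) = 2 + 1/((4 + 1605289) + 2801071) = 2 + 1/(1605293 + 2801071) = 2 + 1/4406364 = 8812729/4406364 ≈ 2.0000)
(779629 + h)/(-2251832 + 2087246) = (779629 + 8812729/4406364)/(-2251832 + 2087246) = (3435337971685/4406364)/(-164586) = (3435337971685/4406364)*(-1/164586) = -3435337971685/725225825304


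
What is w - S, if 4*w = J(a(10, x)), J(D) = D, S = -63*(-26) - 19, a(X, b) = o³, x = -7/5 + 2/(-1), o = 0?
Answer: -1619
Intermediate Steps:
x = -17/5 (x = -7*⅕ + 2*(-1) = -7/5 - 2 = -17/5 ≈ -3.4000)
a(X, b) = 0 (a(X, b) = 0³ = 0)
S = 1619 (S = 1638 - 19 = 1619)
w = 0 (w = (¼)*0 = 0)
w - S = 0 - 1*1619 = 0 - 1619 = -1619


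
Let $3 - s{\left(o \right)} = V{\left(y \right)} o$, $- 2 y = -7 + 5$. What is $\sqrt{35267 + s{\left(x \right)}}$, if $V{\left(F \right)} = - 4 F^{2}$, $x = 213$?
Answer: $\sqrt{36122} \approx 190.06$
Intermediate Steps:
$y = 1$ ($y = - \frac{-7 + 5}{2} = \left(- \frac{1}{2}\right) \left(-2\right) = 1$)
$s{\left(o \right)} = 3 + 4 o$ ($s{\left(o \right)} = 3 - - 4 \cdot 1^{2} o = 3 - \left(-4\right) 1 o = 3 - - 4 o = 3 + 4 o$)
$\sqrt{35267 + s{\left(x \right)}} = \sqrt{35267 + \left(3 + 4 \cdot 213\right)} = \sqrt{35267 + \left(3 + 852\right)} = \sqrt{35267 + 855} = \sqrt{36122}$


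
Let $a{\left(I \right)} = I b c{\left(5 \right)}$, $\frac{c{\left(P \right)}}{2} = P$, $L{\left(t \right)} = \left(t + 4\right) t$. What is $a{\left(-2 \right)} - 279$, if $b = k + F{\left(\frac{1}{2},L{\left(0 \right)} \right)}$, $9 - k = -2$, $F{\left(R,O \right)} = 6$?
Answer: $-619$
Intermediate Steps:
$L{\left(t \right)} = t \left(4 + t\right)$ ($L{\left(t \right)} = \left(4 + t\right) t = t \left(4 + t\right)$)
$c{\left(P \right)} = 2 P$
$k = 11$ ($k = 9 - -2 = 9 + 2 = 11$)
$b = 17$ ($b = 11 + 6 = 17$)
$a{\left(I \right)} = 170 I$ ($a{\left(I \right)} = I 17 \cdot 2 \cdot 5 = 17 I 10 = 170 I$)
$a{\left(-2 \right)} - 279 = 170 \left(-2\right) - 279 = -340 - 279 = -619$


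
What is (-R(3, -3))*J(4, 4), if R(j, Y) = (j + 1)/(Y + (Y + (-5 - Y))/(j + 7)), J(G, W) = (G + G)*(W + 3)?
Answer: 64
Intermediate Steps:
J(G, W) = 2*G*(3 + W) (J(G, W) = (2*G)*(3 + W) = 2*G*(3 + W))
R(j, Y) = (1 + j)/(Y - 5/(7 + j))
(-R(3, -3))*J(4, 4) = (-(7 + 3**2 + 8*3)/(-5 + 7*(-3) - 3*3))*(2*4*(3 + 4)) = (-(7 + 9 + 24)/(-5 - 21 - 9))*(2*4*7) = -40/(-35)*56 = -(-1)*40/35*56 = -1*(-8/7)*56 = (8/7)*56 = 64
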